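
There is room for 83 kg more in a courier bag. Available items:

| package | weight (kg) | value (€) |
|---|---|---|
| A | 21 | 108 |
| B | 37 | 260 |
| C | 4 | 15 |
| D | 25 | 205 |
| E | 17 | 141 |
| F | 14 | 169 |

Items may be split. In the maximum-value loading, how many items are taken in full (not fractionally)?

Ratios (sorted): F 12.07, E 8.29, D 8.20, B 7.03, A 5.14, C 3.75
take F (14 @ 169); take E (17 @ 141); take D (25 @ 205); take 27/37 of B → 189.73. Capacity used 83/83.
3 item(s) taken whole; one partial (take 27/37 of B).

3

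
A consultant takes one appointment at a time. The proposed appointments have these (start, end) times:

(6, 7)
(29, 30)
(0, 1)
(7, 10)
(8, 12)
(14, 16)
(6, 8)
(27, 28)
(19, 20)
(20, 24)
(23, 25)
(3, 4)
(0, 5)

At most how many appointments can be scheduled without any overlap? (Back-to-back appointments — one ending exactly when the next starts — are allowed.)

9

Greedy by earliest finish: after sorting by end time, pick each interval compatible with the last pick.
Sorted by end: (0,1)  (3,4)  (0,5)  (6,7)  (6,8)  (7,10)  (8,12)  (14,16)  (19,20)  (20,24)  (23,25)  (27,28)  (29,30)
take (0,1); take (3,4); skip (0,5); take (6,7); take (7,10); skip (8,12); take (14,16); take (19,20); take (20,24); skip (23,25); take (27,28); take (29,30).
Selected 9 appointments.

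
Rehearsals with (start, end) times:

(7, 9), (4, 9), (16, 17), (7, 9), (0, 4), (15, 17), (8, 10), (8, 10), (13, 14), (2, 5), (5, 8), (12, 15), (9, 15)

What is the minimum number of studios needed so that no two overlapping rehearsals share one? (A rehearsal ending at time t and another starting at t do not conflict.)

5

starts: [0, 2, 4, 5, 7, 7, 8, 8, 9, 12, 13, 15, 16]
ends:   [4, 5, 8, 9, 9, 9, 10, 10, 14, 15, 15, 17, 17]
s0→1 s2→2 e4→1 s4→2 e5→1 s5→2 s7→3 s7→4 e8→3 s8→4 s8→5  — peak 5.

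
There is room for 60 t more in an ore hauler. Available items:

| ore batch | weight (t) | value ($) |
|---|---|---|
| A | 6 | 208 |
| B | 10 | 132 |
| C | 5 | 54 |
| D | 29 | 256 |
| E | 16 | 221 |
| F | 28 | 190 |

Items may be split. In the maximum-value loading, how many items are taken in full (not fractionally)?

4

Sort by value per unit weight and fill in that order.
Order: A (208/6=34.67) > E (221/16=13.81) > B (132/10=13.20) > C (54/5=10.80) > D (256/29=8.83) > F (190/28=6.79)
Fill: take A (6 @ 208) → take E (16 @ 221) → take B (10 @ 132) → take C (5 @ 54) → take 23/29 of D → 203.03; 60/60 used.
4 item(s) taken whole; one partial (take 23/29 of D).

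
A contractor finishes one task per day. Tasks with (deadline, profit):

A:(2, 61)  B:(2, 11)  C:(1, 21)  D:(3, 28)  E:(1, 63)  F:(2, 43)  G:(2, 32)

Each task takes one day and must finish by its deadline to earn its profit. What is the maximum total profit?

152

By profit: E(d1,63), A(d2,61), F(d2,43), G(d2,32), D(d3,28), C(d1,21), B(d2,11)
E→slot 1; A→slot 2; F skipped; G skipped; D→slot 3; C skipped; B skipped.
Profit = 63 + 61 + 28 = 152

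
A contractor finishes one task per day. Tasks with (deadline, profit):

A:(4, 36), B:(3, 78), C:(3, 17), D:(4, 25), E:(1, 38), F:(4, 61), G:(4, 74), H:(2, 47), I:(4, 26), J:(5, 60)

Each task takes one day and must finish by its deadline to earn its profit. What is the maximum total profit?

320

Sort by profit descending; place each in the latest free slot ≤ its deadline.
Profit order: B=78 G=74 F=61 J=60 H=47 E=38 A=36 I=26 D=25 C=17
Assign: B→slot 3, G→slot 4, F→slot 2, J→slot 5, H→slot 1, E skipped, A skipped, I skipped, D skipped, C skipped.
Slots: [1:H] [2:F] [3:B] [4:G] [5:J]
Profit = 47 + 61 + 78 + 74 + 60 = 320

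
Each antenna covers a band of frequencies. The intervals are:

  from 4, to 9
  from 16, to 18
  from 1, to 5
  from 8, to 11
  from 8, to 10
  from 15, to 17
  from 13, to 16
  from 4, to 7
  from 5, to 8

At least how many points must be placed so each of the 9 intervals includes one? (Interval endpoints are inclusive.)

3

Sorted: [1,5] [4,7] [5,8] [4,9] [8,10] [8,11] [13,16] [15,17] [16,18]
{[1,5],[4,7],[5,8],[4,9]} hit by 5; {[8,10],[8,11]} hit by 10; {[13,16],[15,17],[16,18]} hit by 16.
Points: 5, 10, 16 (3 total).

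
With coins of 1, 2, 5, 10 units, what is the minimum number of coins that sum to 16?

16 − 1×10→6 − 1×5→1 − 1×1→0
Total coins = 1 + 1 + 1 = 3

3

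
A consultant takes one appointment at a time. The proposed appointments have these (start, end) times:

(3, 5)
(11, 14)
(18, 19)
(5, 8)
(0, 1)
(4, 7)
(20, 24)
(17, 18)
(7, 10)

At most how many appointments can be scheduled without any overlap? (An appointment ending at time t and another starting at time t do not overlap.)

Greedy by earliest finish: after sorting by end time, pick each interval compatible with the last pick.
By end time: (0,1), (3,5), (4,7), (5,8), (7,10), (11,14), (17,18), (18,19), (20,24).
Pick (0,1); next start ≥ 1 → (3,5); next start ≥ 5 → (5,8); next start ≥ 8 → (11,14); next start ≥ 14 → (17,18); next start ≥ 18 → (18,19); next start ≥ 19 → (20,24).
Selected 7 appointments.

7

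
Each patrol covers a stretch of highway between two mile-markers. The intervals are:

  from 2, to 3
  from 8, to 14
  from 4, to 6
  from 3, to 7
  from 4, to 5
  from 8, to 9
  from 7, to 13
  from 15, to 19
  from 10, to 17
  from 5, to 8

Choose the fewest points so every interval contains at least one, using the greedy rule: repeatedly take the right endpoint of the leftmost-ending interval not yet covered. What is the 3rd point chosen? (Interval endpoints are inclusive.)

Process intervals by earliest right end; each time one isn't hit yet, stab at its right endpoint.
Sorted: [2,3] [4,5] [4,6] [3,7] [5,8] [8,9] [7,13] [8,14] [10,17] [15,19]
{[2,3]} hit by 3; {[4,5],[4,6],[3,7],[5,8]} hit by 5; {[8,9],[7,13],[8,14]} hit by 9; {[10,17],[15,19]} hit by 17.
Points: 3, 5, 9, 17 (4 total).

9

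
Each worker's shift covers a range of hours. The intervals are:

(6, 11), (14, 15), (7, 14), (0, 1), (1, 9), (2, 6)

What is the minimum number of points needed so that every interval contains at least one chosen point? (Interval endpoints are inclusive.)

3

Sorted: [0,1] [2,6] [1,9] [6,11] [7,14] [14,15]
{[0,1]} hit by 1; {[2,6],[1,9],[6,11]} hit by 6; {[7,14],[14,15]} hit by 14.
Points: 1, 6, 14 (3 total).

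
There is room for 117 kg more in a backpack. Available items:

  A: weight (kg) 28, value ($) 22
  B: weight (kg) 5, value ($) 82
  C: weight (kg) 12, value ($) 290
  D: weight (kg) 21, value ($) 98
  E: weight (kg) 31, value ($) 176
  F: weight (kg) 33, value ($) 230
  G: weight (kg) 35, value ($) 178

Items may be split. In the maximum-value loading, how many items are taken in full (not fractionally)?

Sort by value per unit weight and fill in that order.
Ratios (sorted): C 24.17, B 16.40, F 6.97, E 5.68, G 5.09, D 4.67, A 0.79
take C (12 @ 290); take B (5 @ 82); take F (33 @ 230); take E (31 @ 176); take G (35 @ 178); take 1/21 of D → 4.67. Capacity used 117/117.
5 item(s) taken whole; one partial (take 1/21 of D).

5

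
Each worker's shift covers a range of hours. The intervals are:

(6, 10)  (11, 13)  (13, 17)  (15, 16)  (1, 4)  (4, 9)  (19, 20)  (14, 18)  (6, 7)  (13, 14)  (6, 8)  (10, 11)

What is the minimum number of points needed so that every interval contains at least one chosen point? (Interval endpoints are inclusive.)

6

Sort by right endpoint; whenever an interval is uncovered, place a point at its right end.
By right end: [1,4]  [6,7]  [6,8]  [4,9]  [6,10]  [10,11]  [11,13]  [13,14]  [15,16]  [13,17]  [14,18]  [19,20]
[1,4] uncovered → point at 4; [6,7] uncovered → point at 7; [10,11] uncovered → point at 11; [13,14] uncovered → point at 14; [15,16] uncovered → point at 16; [19,20] uncovered → point at 20.
Points: 4, 7, 11, 14, 16, 20 (6 total).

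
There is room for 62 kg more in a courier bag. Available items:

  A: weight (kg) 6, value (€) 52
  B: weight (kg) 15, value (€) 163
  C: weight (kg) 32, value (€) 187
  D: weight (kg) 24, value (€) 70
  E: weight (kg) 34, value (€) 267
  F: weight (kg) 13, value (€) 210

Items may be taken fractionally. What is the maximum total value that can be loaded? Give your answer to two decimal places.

Ratios (sorted): F 16.15, B 10.87, A 8.67, E 7.85, C 5.84, D 2.92
take F (13 @ 210); take B (15 @ 163); take A (6 @ 52); take 28/34 of E → 219.88. Capacity used 62/62.
Total value = 644.88

644.88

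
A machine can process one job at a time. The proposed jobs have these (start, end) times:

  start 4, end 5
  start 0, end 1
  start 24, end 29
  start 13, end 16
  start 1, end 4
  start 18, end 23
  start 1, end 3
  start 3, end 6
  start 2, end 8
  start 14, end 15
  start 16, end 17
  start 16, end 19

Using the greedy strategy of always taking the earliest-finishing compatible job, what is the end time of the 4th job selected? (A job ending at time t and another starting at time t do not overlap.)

By end time: (0,1), (1,3), (1,4), (4,5), (3,6), (2,8), (14,15), (13,16), (16,17), (16,19), (18,23), (24,29).
Pick (0,1); next start ≥ 1 → (1,3); next start ≥ 3 → (4,5); next start ≥ 5 → (14,15); next start ≥ 15 → (16,17); next start ≥ 17 → (18,23); next start ≥ 23 → (24,29).
Selected: (0,1) (1,3) (4,5) (14,15) (16,17) (18,23) (24,29)

15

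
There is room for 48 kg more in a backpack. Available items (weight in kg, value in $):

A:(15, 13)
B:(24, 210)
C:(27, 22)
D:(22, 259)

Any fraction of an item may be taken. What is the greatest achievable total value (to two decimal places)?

Ratios (sorted): D 11.77, B 8.75, A 0.87, C 0.81
take D (22 @ 259); take B (24 @ 210); take 2/15 of A → 1.73. Capacity used 48/48.
Total value = 470.73

470.73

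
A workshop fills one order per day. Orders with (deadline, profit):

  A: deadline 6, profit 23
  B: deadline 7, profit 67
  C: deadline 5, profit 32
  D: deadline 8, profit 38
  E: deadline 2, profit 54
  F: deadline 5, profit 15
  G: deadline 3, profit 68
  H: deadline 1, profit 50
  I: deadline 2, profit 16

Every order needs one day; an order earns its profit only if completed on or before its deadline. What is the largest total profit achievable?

Take jobs in profit order; each goes to the latest open slot no later than its deadline.
By profit: G(d3,68), B(d7,67), E(d2,54), H(d1,50), D(d8,38), C(d5,32), A(d6,23), I(d2,16), F(d5,15)
G→slot 3; B→slot 7; E→slot 2; H→slot 1; D→slot 8; C→slot 5; A→slot 6; I skipped; F→slot 4.
Profit = 50 + 54 + 68 + 15 + 32 + 23 + 67 + 38 = 347

347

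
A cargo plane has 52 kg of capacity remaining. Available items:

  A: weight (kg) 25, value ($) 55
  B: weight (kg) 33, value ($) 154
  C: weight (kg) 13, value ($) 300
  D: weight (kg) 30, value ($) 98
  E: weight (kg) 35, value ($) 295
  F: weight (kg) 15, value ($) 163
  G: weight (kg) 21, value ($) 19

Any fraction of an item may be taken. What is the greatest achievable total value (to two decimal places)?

665.29

Order: C (300/13=23.08) > F (163/15=10.87) > E (295/35=8.43) > B (154/33=4.67) > D (98/30=3.27) > A (55/25=2.20) > G (19/21=0.90)
Fill: take C (13 @ 300) → take F (15 @ 163) → take 24/35 of E → 202.29; 52/52 used.
Total value = 665.29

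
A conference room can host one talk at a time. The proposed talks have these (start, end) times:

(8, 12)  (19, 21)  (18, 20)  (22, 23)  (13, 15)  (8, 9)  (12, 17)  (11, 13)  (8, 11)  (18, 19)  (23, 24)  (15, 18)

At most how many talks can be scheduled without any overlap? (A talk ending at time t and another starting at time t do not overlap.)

8

Order by finish time; keep every interval that doesn't clash with the previous kept one.
Sorted by end: (8,9)  (8,11)  (8,12)  (11,13)  (13,15)  (12,17)  (15,18)  (18,19)  (18,20)  (19,21)  (22,23)  (23,24)
take (8,9); skip (8,11); skip (8,12); take (11,13); take (13,15); skip (12,17); take (15,18); take (18,19); take (19,21); take (22,23); take (23,24).
Selected 8 talks.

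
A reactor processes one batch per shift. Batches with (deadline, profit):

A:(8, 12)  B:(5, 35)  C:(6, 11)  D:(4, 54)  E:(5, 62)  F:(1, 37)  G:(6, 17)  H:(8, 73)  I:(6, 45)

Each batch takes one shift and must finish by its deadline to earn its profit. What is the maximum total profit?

Take jobs in profit order; each goes to the latest open slot no later than its deadline.
Profit order: H=73 E=62 D=54 I=45 F=37 B=35 G=17 A=12 C=11
Assign: H→slot 8, E→slot 5, D→slot 4, I→slot 6, F→slot 1, B→slot 3, G→slot 2, A→slot 7, C skipped.
Slots: [1:F] [2:G] [3:B] [4:D] [5:E] [6:I] [7:A] [8:H]
Profit = 37 + 17 + 35 + 54 + 62 + 45 + 12 + 73 = 335

335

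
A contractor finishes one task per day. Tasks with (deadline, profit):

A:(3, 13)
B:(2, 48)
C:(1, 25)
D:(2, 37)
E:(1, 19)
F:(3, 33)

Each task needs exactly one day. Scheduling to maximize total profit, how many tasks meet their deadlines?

3

Take jobs in profit order; each goes to the latest open slot no later than its deadline.
By profit: B(d2,48), D(d2,37), F(d3,33), C(d1,25), E(d1,19), A(d3,13)
B→slot 2; D→slot 1; F→slot 3; C skipped; E skipped; A skipped.
3 of 6 scheduled.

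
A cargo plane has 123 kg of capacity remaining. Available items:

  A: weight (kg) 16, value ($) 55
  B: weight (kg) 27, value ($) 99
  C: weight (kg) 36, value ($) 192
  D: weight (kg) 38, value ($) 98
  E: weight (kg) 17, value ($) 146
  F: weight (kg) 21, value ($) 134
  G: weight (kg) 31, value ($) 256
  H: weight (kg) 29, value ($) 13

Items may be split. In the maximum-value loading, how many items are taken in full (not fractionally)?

4

Order: E (146/17=8.59) > G (256/31=8.26) > F (134/21=6.38) > C (192/36=5.33) > B (99/27=3.67) > A (55/16=3.44) > D (98/38=2.58) > H (13/29=0.45)
Fill: take E (17 @ 146) → take G (31 @ 256) → take F (21 @ 134) → take C (36 @ 192) → take 18/27 of B → 66.00; 123/123 used.
4 item(s) taken whole; one partial (take 18/27 of B).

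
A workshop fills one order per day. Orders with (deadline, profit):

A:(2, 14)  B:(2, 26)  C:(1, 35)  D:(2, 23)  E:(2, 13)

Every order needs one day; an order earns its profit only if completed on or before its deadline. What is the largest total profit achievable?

Sort by profit descending; place each in the latest free slot ≤ its deadline.
By profit: C(d1,35), B(d2,26), D(d2,23), A(d2,14), E(d2,13)
C→slot 1; B→slot 2; D skipped; A skipped; E skipped.
Profit = 35 + 26 = 61

61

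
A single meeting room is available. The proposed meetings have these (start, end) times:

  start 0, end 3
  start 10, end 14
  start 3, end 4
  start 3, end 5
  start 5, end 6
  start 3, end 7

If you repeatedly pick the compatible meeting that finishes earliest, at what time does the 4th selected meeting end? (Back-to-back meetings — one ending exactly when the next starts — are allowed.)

Sort by end time and greedily take each interval whose start is ≥ the last chosen end.
By end time: (0,3), (3,4), (3,5), (5,6), (3,7), (10,14).
Pick (0,3); next start ≥ 3 → (3,4); next start ≥ 4 → (5,6); next start ≥ 6 → (10,14).
Selected: (0,3) (3,4) (5,6) (10,14)

14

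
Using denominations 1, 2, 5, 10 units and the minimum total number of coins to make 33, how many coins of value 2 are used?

1

Greedy: take as many of the largest coin as possible, then repeat with the remainder.
33 = 3×10 + 1×2 + 1×1
Count of 2: 1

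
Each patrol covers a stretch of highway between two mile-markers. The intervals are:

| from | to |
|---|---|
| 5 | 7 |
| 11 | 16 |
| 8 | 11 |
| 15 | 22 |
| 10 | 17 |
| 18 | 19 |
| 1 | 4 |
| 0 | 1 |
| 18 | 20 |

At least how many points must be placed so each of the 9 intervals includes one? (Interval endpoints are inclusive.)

Process intervals by earliest right end; each time one isn't hit yet, stab at its right endpoint.
Sorted: [0,1] [1,4] [5,7] [8,11] [11,16] [10,17] [18,19] [18,20] [15,22]
{[0,1],[1,4]} hit by 1; {[5,7]} hit by 7; {[8,11],[11,16],[10,17]} hit by 11; {[18,19],[18,20],[15,22]} hit by 19.
Points: 1, 7, 11, 19 (4 total).

4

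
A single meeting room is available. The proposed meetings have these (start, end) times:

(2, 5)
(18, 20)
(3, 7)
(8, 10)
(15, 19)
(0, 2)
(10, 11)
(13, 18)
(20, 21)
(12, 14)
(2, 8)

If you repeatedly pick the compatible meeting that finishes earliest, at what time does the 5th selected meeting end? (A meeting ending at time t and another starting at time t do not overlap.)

14

Order by finish time; keep every interval that doesn't clash with the previous kept one.
Sorted by end: (0,2)  (2,5)  (3,7)  (2,8)  (8,10)  (10,11)  (12,14)  (13,18)  (15,19)  (18,20)  (20,21)
take (0,2); take (2,5); skip (3,7); take (8,10); take (10,11); take (12,14); take (15,19); take (20,21).
Selected: (0,2) (2,5) (8,10) (10,11) (12,14) (15,19) (20,21)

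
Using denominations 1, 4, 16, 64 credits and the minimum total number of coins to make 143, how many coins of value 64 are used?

143 − 2×64→15 − 3×4→3 − 3×1→0
Count of 64: 2

2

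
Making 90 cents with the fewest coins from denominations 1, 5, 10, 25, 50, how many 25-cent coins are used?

90 = 1×50 + 1×25 + 1×10 + 1×5
Count of 25: 1

1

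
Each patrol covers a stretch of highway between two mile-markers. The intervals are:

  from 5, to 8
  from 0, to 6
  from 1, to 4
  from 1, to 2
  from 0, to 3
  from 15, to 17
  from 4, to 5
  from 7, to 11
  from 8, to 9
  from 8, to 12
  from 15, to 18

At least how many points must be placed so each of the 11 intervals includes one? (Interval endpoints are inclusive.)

4

By right end: [1,2]  [0,3]  [1,4]  [4,5]  [0,6]  [5,8]  [8,9]  [7,11]  [8,12]  [15,17]  [15,18]
[1,2] uncovered → point at 2; [4,5] uncovered → point at 5; [8,9] uncovered → point at 9; [15,17] uncovered → point at 17.
Points: 2, 5, 9, 17 (4 total).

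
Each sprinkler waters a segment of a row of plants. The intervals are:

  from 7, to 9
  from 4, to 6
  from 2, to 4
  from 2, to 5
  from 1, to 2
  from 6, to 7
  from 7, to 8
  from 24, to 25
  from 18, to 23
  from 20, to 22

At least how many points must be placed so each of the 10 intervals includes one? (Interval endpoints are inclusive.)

Sort by right endpoint; whenever an interval is uncovered, place a point at its right end.
By right end: [1,2]  [2,4]  [2,5]  [4,6]  [6,7]  [7,8]  [7,9]  [20,22]  [18,23]  [24,25]
[1,2] uncovered → point at 2; [4,6] uncovered → point at 6; [7,8] uncovered → point at 8; [20,22] uncovered → point at 22; [24,25] uncovered → point at 25.
Points: 2, 6, 8, 22, 25 (5 total).

5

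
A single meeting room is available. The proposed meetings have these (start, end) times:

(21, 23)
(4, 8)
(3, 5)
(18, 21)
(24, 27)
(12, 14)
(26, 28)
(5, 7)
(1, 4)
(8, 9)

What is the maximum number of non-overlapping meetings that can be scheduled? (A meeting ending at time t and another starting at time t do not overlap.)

7

By end time: (1,4), (3,5), (5,7), (4,8), (8,9), (12,14), (18,21), (21,23), (24,27), (26,28).
Pick (1,4); next start ≥ 4 → (5,7); next start ≥ 7 → (8,9); next start ≥ 9 → (12,14); next start ≥ 14 → (18,21); next start ≥ 21 → (21,23); next start ≥ 23 → (24,27).
Selected 7 meetings.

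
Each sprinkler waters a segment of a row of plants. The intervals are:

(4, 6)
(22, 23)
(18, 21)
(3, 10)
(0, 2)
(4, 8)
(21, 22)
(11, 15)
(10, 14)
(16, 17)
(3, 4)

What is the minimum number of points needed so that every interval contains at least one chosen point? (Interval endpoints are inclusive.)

6

Process intervals by earliest right end; each time one isn't hit yet, stab at its right endpoint.
Sorted: [0,2] [3,4] [4,6] [4,8] [3,10] [10,14] [11,15] [16,17] [18,21] [21,22] [22,23]
{[0,2]} hit by 2; {[3,4],[4,6],[4,8],[3,10]} hit by 4; {[10,14],[11,15]} hit by 14; {[16,17]} hit by 17; {[18,21],[21,22]} hit by 21; {[22,23]} hit by 23.
Points: 2, 4, 14, 17, 21, 23 (6 total).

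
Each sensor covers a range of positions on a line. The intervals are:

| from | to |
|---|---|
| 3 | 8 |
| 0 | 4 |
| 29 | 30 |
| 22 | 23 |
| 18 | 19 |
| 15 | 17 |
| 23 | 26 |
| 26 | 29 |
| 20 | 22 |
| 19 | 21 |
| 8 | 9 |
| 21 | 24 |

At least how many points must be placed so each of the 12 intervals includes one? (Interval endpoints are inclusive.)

Sorted: [0,4] [3,8] [8,9] [15,17] [18,19] [19,21] [20,22] [22,23] [21,24] [23,26] [26,29] [29,30]
{[0,4],[3,8]} hit by 4; {[8,9]} hit by 9; {[15,17]} hit by 17; {[18,19],[19,21]} hit by 19; {[20,22],[22,23],[21,24]} hit by 22; {[23,26],[26,29]} hit by 26; {[29,30]} hit by 30.
Points: 4, 9, 17, 19, 22, 26, 30 (7 total).

7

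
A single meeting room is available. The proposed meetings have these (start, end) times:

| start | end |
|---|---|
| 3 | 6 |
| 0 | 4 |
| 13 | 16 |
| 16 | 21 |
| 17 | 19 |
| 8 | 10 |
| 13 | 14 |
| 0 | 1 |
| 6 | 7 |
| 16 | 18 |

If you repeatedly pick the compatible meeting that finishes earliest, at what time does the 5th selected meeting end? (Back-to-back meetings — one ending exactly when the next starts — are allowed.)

Sort by end time and greedily take each interval whose start is ≥ the last chosen end.
Sorted by end: (0,1)  (0,4)  (3,6)  (6,7)  (8,10)  (13,14)  (13,16)  (16,18)  (17,19)  (16,21)
take (0,1); skip (0,4); take (3,6); take (6,7); take (8,10); take (13,14); take (16,18); skip (16,21).
Selected: (0,1) (3,6) (6,7) (8,10) (13,14) (16,18)

14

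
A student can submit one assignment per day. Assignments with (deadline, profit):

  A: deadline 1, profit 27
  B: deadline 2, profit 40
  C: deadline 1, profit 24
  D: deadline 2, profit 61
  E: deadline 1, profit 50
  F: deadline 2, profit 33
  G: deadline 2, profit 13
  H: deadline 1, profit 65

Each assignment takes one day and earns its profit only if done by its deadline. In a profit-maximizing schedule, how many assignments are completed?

2

Take jobs in profit order; each goes to the latest open slot no later than its deadline.
Profit order: H=65 D=61 E=50 B=40 F=33 A=27 C=24 G=13
Assign: H→slot 1, D→slot 2, E skipped, B skipped, F skipped, A skipped, C skipped, G skipped.
Slots: [1:H] [2:D]
2 of 8 scheduled.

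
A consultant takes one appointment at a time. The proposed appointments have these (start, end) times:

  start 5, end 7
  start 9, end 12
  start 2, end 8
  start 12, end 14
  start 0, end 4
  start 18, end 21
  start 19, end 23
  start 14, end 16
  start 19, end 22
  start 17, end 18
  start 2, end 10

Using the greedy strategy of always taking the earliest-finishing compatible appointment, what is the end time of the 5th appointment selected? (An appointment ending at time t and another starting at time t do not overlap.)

16

Sorted by end: (0,4)  (5,7)  (2,8)  (2,10)  (9,12)  (12,14)  (14,16)  (17,18)  (18,21)  (19,22)  (19,23)
take (0,4); take (5,7); take (9,12); take (12,14); take (14,16); take (17,18); take (18,21); skip (19,22).
Selected: (0,4) (5,7) (9,12) (12,14) (14,16) (17,18) (18,21)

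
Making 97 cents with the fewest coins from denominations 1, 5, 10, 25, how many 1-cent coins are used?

2

Use the largest denomination that fits, subtract, and repeat.
97 − 3×25→22 − 2×10→2 − 2×1→0
Count of 1: 2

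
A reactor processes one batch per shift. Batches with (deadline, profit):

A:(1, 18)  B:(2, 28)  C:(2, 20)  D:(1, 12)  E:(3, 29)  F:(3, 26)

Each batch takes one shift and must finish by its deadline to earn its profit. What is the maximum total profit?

83

By profit: E(d3,29), B(d2,28), F(d3,26), C(d2,20), A(d1,18), D(d1,12)
E→slot 3; B→slot 2; F→slot 1; C skipped; A skipped; D skipped.
Profit = 26 + 28 + 29 = 83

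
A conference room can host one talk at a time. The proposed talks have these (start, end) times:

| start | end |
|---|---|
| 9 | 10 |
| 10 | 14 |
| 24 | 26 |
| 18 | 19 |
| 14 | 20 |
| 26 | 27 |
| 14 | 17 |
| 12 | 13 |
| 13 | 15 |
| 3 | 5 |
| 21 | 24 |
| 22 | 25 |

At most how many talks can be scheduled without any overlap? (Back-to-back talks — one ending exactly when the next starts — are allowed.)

Greedy by earliest finish: after sorting by end time, pick each interval compatible with the last pick.
By end time: (3,5), (9,10), (12,13), (10,14), (13,15), (14,17), (18,19), (14,20), (21,24), (22,25), (24,26), (26,27).
Pick (3,5); next start ≥ 5 → (9,10); next start ≥ 10 → (12,13); next start ≥ 13 → (13,15); next start ≥ 15 → (18,19); next start ≥ 19 → (21,24); next start ≥ 24 → (24,26); next start ≥ 26 → (26,27).
Selected 8 talks.

8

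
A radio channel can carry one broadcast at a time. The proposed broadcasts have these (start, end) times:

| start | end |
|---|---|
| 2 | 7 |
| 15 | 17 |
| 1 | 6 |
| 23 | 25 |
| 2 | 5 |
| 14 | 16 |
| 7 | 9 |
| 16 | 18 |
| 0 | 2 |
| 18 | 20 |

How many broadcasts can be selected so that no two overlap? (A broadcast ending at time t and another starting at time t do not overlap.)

Greedy by earliest finish: after sorting by end time, pick each interval compatible with the last pick.
Sorted by end: (0,2)  (2,5)  (1,6)  (2,7)  (7,9)  (14,16)  (15,17)  (16,18)  (18,20)  (23,25)
take (0,2); take (2,5); skip (2,7); take (7,9); take (14,16); take (16,18); take (18,20); take (23,25).
Selected 7 broadcasts.

7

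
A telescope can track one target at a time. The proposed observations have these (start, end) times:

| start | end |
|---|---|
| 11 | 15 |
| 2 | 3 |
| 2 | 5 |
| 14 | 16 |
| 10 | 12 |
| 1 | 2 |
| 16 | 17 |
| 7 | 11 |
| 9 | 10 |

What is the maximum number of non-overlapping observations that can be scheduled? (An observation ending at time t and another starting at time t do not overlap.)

Sorted by end: (1,2)  (2,3)  (2,5)  (9,10)  (7,11)  (10,12)  (11,15)  (14,16)  (16,17)
take (1,2); take (2,3); skip (2,5); take (9,10); take (10,12); take (14,16); take (16,17).
Selected 6 observations.

6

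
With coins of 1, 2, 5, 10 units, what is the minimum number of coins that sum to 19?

Use the largest denomination that fits, subtract, and repeat.
19 − 1×10→9 − 1×5→4 − 2×2→0
Total coins = 1 + 1 + 2 = 4

4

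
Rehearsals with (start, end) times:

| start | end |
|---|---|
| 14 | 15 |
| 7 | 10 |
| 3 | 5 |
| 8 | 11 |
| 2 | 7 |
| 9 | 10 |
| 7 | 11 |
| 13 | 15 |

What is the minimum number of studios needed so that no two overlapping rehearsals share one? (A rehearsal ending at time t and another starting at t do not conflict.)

The answer is the maximum number of intervals overlapping at any instant.
starts: [2, 3, 7, 7, 8, 9, 13, 14]
ends:   [5, 7, 10, 10, 11, 11, 15, 15]
s2→1 s3→2 e5→1 e7→0 s7→1 s7→2 s8→3 s9→4  — peak 4.

4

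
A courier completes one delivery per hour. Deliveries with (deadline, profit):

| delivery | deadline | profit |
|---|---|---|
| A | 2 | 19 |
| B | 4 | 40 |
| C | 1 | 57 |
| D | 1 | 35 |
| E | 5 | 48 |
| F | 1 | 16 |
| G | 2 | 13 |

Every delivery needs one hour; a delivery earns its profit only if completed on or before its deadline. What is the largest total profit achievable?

Take jobs in profit order; each goes to the latest open slot no later than its deadline.
Profit order: C=57 E=48 B=40 D=35 A=19 F=16 G=13
Assign: C→slot 1, E→slot 5, B→slot 4, D skipped, A→slot 2, F skipped, G skipped.
Slots: [1:C] [2:A] [4:B] [5:E]
Profit = 57 + 19 + 40 + 48 = 164

164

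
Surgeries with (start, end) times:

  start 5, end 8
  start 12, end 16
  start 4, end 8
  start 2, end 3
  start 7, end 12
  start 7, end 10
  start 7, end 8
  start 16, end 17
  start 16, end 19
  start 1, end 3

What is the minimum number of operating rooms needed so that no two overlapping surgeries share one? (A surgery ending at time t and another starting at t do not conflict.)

5

starts: [1, 2, 4, 5, 7, 7, 7, 12, 16, 16]
ends:   [3, 3, 8, 8, 8, 10, 12, 16, 17, 19]
s1→1 s2→2 e3→1 e3→0 s4→1 s5→2 s7→3 s7→4 s7→5  — peak 5.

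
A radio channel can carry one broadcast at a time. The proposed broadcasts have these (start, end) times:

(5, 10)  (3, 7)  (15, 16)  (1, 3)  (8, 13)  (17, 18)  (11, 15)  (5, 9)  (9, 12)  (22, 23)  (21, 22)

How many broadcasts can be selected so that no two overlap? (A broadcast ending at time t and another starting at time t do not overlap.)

7

By end time: (1,3), (3,7), (5,9), (5,10), (9,12), (8,13), (11,15), (15,16), (17,18), (21,22), (22,23).
Pick (1,3); next start ≥ 3 → (3,7); next start ≥ 7 → (9,12); next start ≥ 12 → (15,16); next start ≥ 16 → (17,18); next start ≥ 18 → (21,22); next start ≥ 22 → (22,23).
Selected 7 broadcasts.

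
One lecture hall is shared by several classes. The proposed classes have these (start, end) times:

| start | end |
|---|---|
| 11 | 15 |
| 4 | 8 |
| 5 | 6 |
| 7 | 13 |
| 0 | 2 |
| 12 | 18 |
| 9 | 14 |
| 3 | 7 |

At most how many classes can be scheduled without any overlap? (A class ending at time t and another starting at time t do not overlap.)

3

Sort by end time and greedily take each interval whose start is ≥ the last chosen end.
By end time: (0,2), (5,6), (3,7), (4,8), (7,13), (9,14), (11,15), (12,18).
Pick (0,2); next start ≥ 2 → (5,6); next start ≥ 6 → (7,13).
Selected 3 classes.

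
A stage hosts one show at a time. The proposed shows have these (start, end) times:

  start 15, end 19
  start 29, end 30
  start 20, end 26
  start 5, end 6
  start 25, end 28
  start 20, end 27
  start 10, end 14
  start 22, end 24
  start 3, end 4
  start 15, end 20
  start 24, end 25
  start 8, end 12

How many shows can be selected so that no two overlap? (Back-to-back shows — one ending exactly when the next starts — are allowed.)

By end time: (3,4), (5,6), (8,12), (10,14), (15,19), (15,20), (22,24), (24,25), (20,26), (20,27), (25,28), (29,30).
Pick (3,4); next start ≥ 4 → (5,6); next start ≥ 6 → (8,12); next start ≥ 12 → (15,19); next start ≥ 19 → (22,24); next start ≥ 24 → (24,25); next start ≥ 25 → (25,28); next start ≥ 28 → (29,30).
Selected 8 shows.

8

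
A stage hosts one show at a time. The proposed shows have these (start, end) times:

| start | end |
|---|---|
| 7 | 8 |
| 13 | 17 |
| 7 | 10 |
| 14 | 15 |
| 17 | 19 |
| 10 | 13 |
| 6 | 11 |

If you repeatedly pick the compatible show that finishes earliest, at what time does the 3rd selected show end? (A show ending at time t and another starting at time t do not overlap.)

15

Sorted by end: (7,8)  (7,10)  (6,11)  (10,13)  (14,15)  (13,17)  (17,19)
take (7,8); take (10,13); take (14,15); take (17,19).
Selected: (7,8) (10,13) (14,15) (17,19)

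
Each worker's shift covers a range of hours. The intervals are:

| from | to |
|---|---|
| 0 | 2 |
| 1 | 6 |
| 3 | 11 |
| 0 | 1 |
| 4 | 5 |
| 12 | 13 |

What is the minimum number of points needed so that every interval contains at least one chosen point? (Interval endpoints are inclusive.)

Process intervals by earliest right end; each time one isn't hit yet, stab at its right endpoint.
Sorted: [0,1] [0,2] [4,5] [1,6] [3,11] [12,13]
{[0,1],[0,2]} hit by 1; {[4,5],[1,6],[3,11]} hit by 5; {[12,13]} hit by 13.
Points: 1, 5, 13 (3 total).

3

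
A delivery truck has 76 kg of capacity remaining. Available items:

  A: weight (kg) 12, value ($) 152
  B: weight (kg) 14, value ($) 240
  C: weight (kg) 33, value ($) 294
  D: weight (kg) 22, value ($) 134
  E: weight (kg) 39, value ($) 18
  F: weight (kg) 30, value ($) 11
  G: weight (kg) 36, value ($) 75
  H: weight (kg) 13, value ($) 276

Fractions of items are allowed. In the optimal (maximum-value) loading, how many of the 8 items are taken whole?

Order: H (276/13=21.23) > B (240/14=17.14) > A (152/12=12.67) > C (294/33=8.91) > D (134/22=6.09) > G (75/36=2.08) > E (18/39=0.46) > F (11/30=0.37)
Fill: take H (13 @ 276) → take B (14 @ 240) → take A (12 @ 152) → take C (33 @ 294) → take 4/22 of D → 24.36; 76/76 used.
4 item(s) taken whole; one partial (take 4/22 of D).

4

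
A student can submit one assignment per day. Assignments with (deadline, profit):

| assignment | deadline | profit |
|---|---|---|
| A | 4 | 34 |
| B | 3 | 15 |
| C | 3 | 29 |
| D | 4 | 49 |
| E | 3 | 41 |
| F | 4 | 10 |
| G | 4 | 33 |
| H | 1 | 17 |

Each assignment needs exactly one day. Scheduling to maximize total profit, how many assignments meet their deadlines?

Sort by profit descending; place each in the latest free slot ≤ its deadline.
By profit: D(d4,49), E(d3,41), A(d4,34), G(d4,33), C(d3,29), H(d1,17), B(d3,15), F(d4,10)
D→slot 4; E→slot 3; A→slot 2; G→slot 1; C skipped; H skipped; B skipped; F skipped.
4 of 8 scheduled.

4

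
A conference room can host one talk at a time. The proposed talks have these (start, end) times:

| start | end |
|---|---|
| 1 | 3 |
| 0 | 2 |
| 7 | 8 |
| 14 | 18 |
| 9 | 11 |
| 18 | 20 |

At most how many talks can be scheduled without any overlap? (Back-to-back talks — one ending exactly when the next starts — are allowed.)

5

Greedy by earliest finish: after sorting by end time, pick each interval compatible with the last pick.
Sorted by end: (0,2)  (1,3)  (7,8)  (9,11)  (14,18)  (18,20)
take (0,2); take (7,8); take (9,11); take (14,18); take (18,20).
Selected 5 talks.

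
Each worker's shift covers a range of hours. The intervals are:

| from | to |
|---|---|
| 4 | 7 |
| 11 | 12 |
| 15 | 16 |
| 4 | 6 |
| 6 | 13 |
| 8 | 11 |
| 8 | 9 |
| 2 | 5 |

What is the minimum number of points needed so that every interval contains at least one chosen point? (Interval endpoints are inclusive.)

Process intervals by earliest right end; each time one isn't hit yet, stab at its right endpoint.
By right end: [2,5]  [4,6]  [4,7]  [8,9]  [8,11]  [11,12]  [6,13]  [15,16]
[2,5] uncovered → point at 5; [8,9] uncovered → point at 9; [11,12] uncovered → point at 12; [15,16] uncovered → point at 16.
Points: 5, 9, 12, 16 (4 total).

4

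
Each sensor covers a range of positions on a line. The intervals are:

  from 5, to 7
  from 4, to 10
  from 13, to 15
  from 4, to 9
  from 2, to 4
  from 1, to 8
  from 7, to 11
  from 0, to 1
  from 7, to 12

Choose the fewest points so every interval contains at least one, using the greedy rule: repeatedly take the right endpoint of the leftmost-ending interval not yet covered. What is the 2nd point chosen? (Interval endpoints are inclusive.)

Sort by right endpoint; whenever an interval is uncovered, place a point at its right end.
By right end: [0,1]  [2,4]  [5,7]  [1,8]  [4,9]  [4,10]  [7,11]  [7,12]  [13,15]
[0,1] uncovered → point at 1; [2,4] uncovered → point at 4; [5,7] uncovered → point at 7; [13,15] uncovered → point at 15.
Points: 1, 4, 7, 15 (4 total).

4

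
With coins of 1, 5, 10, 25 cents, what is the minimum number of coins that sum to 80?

4

Greedy: take as many of the largest coin as possible, then repeat with the remainder.
80 − 3×25→5 − 1×5→0
Total coins = 3 + 1 = 4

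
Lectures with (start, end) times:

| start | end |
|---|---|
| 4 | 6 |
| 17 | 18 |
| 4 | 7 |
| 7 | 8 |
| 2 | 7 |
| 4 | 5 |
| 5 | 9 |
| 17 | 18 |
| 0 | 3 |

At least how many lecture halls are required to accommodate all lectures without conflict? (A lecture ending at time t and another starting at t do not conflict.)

The answer is the maximum number of intervals overlapping at any instant.
Events (time:±→running): 0:+→1 2:+→2 3:-→1 4:+→2 4:+→3 4:+→4 … peak 4.

4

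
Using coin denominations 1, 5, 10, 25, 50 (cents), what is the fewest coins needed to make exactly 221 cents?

7

221 = 4×50 + 2×10 + 1×1
Total coins = 4 + 2 + 1 = 7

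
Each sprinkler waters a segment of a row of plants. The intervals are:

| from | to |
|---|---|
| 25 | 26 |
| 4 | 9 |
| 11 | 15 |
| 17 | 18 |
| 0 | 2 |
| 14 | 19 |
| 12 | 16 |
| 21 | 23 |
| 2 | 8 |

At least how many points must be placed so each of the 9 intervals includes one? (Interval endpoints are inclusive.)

Process intervals by earliest right end; each time one isn't hit yet, stab at its right endpoint.
Sorted: [0,2] [2,8] [4,9] [11,15] [12,16] [17,18] [14,19] [21,23] [25,26]
{[0,2],[2,8]} hit by 2; {[4,9]} hit by 9; {[11,15],[12,16]} hit by 15; {[17,18],[14,19]} hit by 18; {[21,23]} hit by 23; {[25,26]} hit by 26.
Points: 2, 9, 15, 18, 23, 26 (6 total).

6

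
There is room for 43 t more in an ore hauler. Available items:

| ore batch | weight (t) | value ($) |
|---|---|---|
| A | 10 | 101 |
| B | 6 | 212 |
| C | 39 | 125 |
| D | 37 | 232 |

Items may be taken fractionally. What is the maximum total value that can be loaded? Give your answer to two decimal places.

Ratios (sorted): B 35.33, A 10.10, D 6.27, C 3.21
take B (6 @ 212); take A (10 @ 101); take 27/37 of D → 169.30. Capacity used 43/43.
Total value = 482.30

482.30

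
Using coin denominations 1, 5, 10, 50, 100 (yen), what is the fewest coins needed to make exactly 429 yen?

11

Greedy: take as many of the largest coin as possible, then repeat with the remainder.
429 − 4×100→29 − 2×10→9 − 1×5→4 − 4×1→0
Total coins = 4 + 2 + 1 + 4 = 11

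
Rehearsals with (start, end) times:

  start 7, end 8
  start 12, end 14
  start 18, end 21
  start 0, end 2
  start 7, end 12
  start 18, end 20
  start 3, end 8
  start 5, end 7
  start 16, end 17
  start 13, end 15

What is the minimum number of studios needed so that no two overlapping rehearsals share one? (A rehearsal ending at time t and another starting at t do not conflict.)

3

The answer is the maximum number of intervals overlapping at any instant.
starts: [0, 3, 5, 7, 7, 12, 13, 16, 18, 18]
ends:   [2, 7, 8, 8, 12, 14, 15, 17, 20, 21]
s0→1 e2→0 s3→1 s5→2 e7→1 s7→2 s7→3  — peak 3.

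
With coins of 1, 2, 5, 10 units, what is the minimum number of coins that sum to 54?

7

Use the largest denomination that fits, subtract, and repeat.
54 − 5×10→4 − 2×2→0
Total coins = 5 + 2 = 7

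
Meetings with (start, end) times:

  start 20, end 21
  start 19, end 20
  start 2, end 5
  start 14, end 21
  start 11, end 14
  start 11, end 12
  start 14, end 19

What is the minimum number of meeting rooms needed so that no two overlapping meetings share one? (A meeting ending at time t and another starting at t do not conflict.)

2

Events (time:±→running): 2:+→1 5:-→0 11:+→1 11:+→2 … peak 2.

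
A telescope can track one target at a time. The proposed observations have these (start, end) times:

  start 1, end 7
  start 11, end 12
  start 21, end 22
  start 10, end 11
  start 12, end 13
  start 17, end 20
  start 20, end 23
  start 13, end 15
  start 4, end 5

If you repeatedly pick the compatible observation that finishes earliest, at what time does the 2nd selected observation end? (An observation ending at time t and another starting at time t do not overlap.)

11

Sorted by end: (4,5)  (1,7)  (10,11)  (11,12)  (12,13)  (13,15)  (17,20)  (21,22)  (20,23)
take (4,5); take (10,11); take (11,12); take (12,13); take (13,15); take (17,20); take (21,22); skip (20,23).
Selected: (4,5) (10,11) (11,12) (12,13) (13,15) (17,20) (21,22)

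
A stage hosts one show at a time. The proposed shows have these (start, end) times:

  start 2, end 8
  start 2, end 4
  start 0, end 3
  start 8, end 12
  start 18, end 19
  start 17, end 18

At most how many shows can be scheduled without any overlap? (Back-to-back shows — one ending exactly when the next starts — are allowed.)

Sort by end time and greedily take each interval whose start is ≥ the last chosen end.
Sorted by end: (0,3)  (2,4)  (2,8)  (8,12)  (17,18)  (18,19)
take (0,3); take (8,12); take (17,18); take (18,19).
Selected 4 shows.

4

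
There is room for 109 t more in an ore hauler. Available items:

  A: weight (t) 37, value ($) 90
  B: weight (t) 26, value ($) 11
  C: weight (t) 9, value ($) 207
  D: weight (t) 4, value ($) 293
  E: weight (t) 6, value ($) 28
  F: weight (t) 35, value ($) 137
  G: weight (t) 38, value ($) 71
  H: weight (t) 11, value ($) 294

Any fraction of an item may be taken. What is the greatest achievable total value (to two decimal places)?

Order: D (293/4=73.25) > H (294/11=26.73) > C (207/9=23.00) > E (28/6=4.67) > F (137/35=3.91) > A (90/37=2.43) > G (71/38=1.87) > B (11/26=0.42)
Fill: take D (4 @ 293) → take H (11 @ 294) → take C (9 @ 207) → take E (6 @ 28) → take F (35 @ 137) → take A (37 @ 90) → take 7/38 of G → 13.08; 109/109 used.
Total value = 1062.08

1062.08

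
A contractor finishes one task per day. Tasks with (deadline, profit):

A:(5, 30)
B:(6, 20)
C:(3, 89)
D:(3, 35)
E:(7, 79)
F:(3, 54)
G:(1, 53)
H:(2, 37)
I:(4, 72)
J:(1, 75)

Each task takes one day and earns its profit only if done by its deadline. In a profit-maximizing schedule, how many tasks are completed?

7

Take jobs in profit order; each goes to the latest open slot no later than its deadline.
Profit order: C=89 E=79 J=75 I=72 F=54 G=53 H=37 D=35 A=30 B=20
Assign: C→slot 3, E→slot 7, J→slot 1, I→slot 4, F→slot 2, G skipped, H skipped, D skipped, A→slot 5, B→slot 6.
Slots: [1:J] [2:F] [3:C] [4:I] [5:A] [6:B] [7:E]
7 of 10 scheduled.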